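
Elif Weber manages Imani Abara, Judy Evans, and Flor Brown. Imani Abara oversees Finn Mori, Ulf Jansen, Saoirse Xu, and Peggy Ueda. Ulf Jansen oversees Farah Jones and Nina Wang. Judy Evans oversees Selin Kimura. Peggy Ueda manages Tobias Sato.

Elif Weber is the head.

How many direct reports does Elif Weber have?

Elif Weber directly manages Imani Abara, Judy Evans, Flor Brown. That is 3 direct reports.

3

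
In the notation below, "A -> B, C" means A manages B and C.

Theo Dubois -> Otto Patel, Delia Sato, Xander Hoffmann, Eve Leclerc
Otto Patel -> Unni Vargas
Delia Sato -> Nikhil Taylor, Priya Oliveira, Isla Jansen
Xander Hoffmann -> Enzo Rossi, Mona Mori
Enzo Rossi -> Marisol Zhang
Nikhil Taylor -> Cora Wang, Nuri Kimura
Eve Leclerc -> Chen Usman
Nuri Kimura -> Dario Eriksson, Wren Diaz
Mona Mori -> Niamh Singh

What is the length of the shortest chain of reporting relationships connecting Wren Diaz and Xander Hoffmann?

Wren Diaz is 4 levels below Theo Dubois, and Xander Hoffmann is 1 level below Theo Dubois (their lowest common manager). The shortest path runs up from Wren Diaz to Theo Dubois and back down to Xander Hoffmann: 4 + 1 = 5 links.

5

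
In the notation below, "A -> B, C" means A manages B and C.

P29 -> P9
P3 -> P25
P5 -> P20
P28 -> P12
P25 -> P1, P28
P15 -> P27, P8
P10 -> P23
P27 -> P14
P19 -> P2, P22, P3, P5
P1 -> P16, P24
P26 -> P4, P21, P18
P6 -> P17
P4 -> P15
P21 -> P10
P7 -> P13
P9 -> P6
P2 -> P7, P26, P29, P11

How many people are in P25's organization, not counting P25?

5

P25 directly manages P1, P28. Under P1: P24, P16 (2). Under P28: P12 (1). So P25's organization is 2 direct reports plus everyone under them: 3 + 2 = 5.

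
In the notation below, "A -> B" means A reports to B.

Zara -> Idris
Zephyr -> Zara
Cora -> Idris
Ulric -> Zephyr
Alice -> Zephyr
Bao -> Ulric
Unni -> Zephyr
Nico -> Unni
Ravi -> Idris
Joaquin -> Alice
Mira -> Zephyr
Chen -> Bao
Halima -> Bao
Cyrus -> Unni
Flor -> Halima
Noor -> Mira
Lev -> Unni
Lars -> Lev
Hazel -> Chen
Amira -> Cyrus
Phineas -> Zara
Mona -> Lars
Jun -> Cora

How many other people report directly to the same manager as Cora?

2

Cora reports to Idris. Idris's other direct reports are Zara, Ravi — 2 peers.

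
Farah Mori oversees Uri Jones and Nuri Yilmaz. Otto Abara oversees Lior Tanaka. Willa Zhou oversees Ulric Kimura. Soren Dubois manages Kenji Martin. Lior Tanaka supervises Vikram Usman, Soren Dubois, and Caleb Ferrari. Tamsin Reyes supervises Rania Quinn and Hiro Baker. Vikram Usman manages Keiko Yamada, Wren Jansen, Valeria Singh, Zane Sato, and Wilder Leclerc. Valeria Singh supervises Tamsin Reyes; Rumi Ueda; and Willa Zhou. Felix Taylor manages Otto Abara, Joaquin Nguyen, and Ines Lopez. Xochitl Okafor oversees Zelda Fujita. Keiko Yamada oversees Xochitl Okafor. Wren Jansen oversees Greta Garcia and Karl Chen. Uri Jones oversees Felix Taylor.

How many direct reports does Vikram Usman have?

5

Vikram Usman directly manages Keiko Yamada, Wren Jansen, Valeria Singh, Zane Sato, Wilder Leclerc. That is 5 direct reports.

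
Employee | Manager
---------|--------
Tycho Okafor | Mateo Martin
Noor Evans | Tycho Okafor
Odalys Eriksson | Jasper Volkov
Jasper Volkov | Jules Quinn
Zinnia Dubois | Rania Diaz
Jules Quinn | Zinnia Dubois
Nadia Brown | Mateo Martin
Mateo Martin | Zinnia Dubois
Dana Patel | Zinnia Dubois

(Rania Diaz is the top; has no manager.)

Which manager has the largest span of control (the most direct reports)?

Zinnia Dubois

Direct-report counts: Rania Diaz has 1; Zinnia Dubois has 3; Mateo Martin has 2; Tycho Okafor has 1; Jules Quinn has 1; Jasper Volkov has 1. The largest is 3, held by Zinnia Dubois.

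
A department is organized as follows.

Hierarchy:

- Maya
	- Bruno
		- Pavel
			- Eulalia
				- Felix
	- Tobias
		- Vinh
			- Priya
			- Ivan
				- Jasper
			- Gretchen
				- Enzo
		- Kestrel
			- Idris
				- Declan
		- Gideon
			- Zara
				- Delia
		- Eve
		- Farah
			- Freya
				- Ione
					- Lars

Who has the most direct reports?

Direct-report counts: Maya has 2; Tobias has 5; Farah has 1; Freya has 1; Ione has 1; Gideon has 1; Zara has 1; Kestrel has 1; Idris has 1; Vinh has 3; Gretchen has 1; Ivan has 1; Bruno has 1; Pavel has 1; Eulalia has 1. The largest is 5, held by Tobias.

Tobias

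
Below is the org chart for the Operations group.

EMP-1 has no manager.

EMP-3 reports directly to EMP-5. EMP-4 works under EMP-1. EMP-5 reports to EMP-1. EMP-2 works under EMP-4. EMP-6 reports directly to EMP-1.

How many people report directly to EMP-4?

1

EMP-4 directly manages EMP-2. That is 1 direct report.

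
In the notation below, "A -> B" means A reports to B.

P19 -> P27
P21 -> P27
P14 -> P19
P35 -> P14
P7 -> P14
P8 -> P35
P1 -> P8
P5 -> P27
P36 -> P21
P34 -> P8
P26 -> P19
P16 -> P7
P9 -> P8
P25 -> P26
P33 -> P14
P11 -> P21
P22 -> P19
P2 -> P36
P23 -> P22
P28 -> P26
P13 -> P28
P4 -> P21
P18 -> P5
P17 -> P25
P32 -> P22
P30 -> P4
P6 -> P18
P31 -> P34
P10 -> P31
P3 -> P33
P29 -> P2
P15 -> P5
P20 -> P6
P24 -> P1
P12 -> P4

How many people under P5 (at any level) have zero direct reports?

2

The people in P5's organization with no one reporting to them are P15, P20. That is 2.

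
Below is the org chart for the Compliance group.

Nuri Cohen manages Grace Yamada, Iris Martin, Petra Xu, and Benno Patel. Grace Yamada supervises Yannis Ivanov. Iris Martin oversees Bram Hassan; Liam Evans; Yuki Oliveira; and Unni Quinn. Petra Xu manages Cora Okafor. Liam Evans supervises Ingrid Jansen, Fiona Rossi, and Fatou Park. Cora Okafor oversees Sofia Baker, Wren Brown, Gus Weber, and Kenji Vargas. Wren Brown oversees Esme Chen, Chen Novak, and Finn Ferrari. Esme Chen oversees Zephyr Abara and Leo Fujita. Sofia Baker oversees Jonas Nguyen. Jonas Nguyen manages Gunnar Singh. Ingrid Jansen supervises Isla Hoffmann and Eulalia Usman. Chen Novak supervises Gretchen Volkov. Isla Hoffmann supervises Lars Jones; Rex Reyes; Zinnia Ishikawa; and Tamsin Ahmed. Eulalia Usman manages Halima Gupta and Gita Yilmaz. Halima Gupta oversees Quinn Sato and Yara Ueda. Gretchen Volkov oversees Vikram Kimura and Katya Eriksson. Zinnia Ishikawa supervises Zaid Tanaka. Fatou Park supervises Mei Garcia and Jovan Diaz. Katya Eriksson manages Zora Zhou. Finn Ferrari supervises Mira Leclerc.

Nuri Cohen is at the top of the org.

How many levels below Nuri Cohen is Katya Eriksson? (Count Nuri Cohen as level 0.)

6

Chain from Katya Eriksson up to Nuri Cohen: Katya Eriksson → Gretchen Volkov → Chen Novak → Wren Brown → Cora Okafor → Petra Xu → Nuri Cohen. That is 6 steps up, so Katya Eriksson is 6 levels below Nuri Cohen.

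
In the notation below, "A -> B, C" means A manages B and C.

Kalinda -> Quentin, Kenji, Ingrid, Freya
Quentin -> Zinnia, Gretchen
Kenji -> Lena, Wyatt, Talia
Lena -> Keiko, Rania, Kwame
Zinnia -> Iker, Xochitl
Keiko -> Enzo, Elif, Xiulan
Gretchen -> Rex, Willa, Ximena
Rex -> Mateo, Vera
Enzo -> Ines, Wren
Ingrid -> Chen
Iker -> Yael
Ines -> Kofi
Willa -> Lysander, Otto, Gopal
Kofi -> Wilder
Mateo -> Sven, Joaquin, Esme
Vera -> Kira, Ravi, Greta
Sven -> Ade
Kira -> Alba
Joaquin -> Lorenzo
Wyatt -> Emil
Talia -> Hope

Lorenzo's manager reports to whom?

Mateo

Lorenzo reports to Joaquin, and Joaquin reports to Mateo. So Lorenzo's skip-level manager is Mateo.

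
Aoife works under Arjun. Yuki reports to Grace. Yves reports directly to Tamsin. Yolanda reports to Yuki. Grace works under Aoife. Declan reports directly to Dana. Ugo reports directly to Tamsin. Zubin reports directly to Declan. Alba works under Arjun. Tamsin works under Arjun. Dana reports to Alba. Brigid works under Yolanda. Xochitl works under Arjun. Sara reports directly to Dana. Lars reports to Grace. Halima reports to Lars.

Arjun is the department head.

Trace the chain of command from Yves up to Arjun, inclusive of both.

Yves -> Tamsin -> Arjun

Yves reports to Tamsin. Tamsin reports to Arjun. Arjun is at the top.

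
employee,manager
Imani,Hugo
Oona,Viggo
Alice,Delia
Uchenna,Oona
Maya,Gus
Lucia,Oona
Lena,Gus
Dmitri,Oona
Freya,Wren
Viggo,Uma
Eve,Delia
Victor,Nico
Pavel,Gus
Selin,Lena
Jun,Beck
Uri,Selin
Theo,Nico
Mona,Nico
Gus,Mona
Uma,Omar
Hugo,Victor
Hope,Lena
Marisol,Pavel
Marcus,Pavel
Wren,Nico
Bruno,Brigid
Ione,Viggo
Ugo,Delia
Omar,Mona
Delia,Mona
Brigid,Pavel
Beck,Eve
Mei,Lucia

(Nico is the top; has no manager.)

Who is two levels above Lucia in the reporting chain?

Viggo

Lucia reports to Oona, and Oona reports to Viggo. So Lucia's skip-level manager is Viggo.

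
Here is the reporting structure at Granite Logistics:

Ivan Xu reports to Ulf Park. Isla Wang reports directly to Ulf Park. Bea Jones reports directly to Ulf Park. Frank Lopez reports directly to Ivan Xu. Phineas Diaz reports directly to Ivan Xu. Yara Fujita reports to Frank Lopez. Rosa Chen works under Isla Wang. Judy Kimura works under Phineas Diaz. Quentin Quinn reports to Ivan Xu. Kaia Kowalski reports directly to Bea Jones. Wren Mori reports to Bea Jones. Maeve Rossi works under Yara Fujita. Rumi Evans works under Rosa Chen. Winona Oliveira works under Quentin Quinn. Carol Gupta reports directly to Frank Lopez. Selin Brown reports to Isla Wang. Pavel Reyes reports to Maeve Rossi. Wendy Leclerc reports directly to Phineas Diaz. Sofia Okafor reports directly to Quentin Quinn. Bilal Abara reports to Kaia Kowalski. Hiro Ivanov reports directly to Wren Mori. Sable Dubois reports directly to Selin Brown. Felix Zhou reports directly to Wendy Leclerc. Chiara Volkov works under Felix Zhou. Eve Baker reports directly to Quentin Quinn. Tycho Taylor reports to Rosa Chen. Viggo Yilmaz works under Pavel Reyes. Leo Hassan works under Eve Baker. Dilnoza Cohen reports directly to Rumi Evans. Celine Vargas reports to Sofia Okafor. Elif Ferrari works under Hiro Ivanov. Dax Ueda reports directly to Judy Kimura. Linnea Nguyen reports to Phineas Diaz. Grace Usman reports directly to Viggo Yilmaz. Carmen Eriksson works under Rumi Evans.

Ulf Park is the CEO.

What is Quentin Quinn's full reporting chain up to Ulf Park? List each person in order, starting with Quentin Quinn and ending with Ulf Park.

Quentin Quinn -> Ivan Xu -> Ulf Park

Quentin Quinn reports to Ivan Xu. Ivan Xu reports to Ulf Park. Ulf Park is at the top.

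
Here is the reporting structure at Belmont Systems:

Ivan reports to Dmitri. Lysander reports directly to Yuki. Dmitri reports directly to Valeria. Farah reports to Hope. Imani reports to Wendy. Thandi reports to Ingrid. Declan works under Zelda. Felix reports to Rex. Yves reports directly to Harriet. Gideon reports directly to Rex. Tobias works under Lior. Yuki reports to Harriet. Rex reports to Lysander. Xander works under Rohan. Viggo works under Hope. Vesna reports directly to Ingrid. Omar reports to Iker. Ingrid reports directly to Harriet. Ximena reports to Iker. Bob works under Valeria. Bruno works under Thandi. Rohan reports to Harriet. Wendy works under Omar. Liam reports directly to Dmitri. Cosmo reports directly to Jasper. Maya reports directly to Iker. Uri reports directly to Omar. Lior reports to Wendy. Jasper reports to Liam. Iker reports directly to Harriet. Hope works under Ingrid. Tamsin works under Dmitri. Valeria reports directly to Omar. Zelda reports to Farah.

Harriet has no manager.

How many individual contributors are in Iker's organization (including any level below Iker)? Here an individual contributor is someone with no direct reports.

9

The people in Iker's organization with no one reporting to them are Ximena, Maya, Uri, Imani, Tobias, Bob, Cosmo, Tamsin, Ivan. That is 9.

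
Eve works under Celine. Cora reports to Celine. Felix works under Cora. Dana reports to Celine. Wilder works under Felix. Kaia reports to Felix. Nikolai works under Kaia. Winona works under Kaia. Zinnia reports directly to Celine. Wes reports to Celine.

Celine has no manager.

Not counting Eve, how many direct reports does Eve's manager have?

4

Eve reports to Celine. Celine's other direct reports are Cora, Dana, Zinnia, Wes — 4 peers.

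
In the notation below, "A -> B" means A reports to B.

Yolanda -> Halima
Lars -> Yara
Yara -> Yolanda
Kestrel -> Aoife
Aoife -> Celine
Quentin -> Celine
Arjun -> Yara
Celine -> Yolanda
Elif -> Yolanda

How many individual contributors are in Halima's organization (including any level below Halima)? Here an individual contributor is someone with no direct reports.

The people in Halima's organization with no one reporting to them are Elif, Arjun, Lars, Quentin, Kestrel. That is 5.

5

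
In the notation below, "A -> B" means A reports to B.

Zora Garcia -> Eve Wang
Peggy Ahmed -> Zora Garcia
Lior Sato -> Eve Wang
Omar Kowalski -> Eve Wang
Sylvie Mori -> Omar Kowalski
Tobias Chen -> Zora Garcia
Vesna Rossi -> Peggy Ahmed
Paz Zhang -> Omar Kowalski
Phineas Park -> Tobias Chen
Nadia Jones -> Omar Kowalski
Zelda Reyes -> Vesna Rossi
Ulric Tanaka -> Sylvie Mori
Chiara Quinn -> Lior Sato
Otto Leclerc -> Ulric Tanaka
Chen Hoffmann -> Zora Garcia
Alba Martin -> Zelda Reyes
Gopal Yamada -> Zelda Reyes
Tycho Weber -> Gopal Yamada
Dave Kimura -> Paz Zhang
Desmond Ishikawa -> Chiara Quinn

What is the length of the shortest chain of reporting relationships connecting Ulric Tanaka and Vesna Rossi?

6

Ulric Tanaka is 3 levels below Eve Wang, and Vesna Rossi is 3 levels below Eve Wang (their lowest common manager). The shortest path runs up from Ulric Tanaka to Eve Wang and back down to Vesna Rossi: 3 + 3 = 6 links.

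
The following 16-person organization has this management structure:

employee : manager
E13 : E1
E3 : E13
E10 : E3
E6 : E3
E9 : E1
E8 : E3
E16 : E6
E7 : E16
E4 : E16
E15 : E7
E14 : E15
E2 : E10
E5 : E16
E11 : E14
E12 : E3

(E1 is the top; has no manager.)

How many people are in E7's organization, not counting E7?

E7 directly manages E15. Under E15: E14, E11 (2). That's 3 in total.

3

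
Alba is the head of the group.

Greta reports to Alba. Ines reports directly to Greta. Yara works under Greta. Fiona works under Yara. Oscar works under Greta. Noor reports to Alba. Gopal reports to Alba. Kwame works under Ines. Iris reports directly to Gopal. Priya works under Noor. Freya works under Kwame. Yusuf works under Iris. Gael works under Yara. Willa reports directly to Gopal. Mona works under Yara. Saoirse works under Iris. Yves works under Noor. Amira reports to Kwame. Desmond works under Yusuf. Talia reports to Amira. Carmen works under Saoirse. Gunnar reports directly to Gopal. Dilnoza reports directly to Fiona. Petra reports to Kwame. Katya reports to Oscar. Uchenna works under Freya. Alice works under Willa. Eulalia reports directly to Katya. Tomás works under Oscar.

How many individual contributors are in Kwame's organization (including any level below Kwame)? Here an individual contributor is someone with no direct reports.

The people in Kwame's organization with no one reporting to them are Petra, Talia, Uchenna. That is 3.

3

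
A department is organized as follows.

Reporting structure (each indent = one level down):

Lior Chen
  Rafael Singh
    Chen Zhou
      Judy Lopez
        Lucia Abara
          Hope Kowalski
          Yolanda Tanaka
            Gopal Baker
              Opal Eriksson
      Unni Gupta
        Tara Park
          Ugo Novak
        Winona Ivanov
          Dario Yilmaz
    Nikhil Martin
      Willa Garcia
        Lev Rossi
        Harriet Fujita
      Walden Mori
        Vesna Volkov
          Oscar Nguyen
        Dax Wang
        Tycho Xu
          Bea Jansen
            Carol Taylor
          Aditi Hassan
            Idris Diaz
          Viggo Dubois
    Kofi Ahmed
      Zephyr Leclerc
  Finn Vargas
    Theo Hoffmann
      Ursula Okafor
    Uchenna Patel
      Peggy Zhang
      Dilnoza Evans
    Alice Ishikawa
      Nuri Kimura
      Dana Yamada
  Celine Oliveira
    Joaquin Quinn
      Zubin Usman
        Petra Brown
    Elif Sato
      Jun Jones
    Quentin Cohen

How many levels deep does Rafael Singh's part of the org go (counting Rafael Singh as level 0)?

6

The longest chain under Rafael Singh runs Rafael Singh → Chen Zhou → Judy Lopez → Lucia Abara → Yolanda Tanaka → Gopal Baker → Opal Eriksson, which is 6 levels below Rafael Singh.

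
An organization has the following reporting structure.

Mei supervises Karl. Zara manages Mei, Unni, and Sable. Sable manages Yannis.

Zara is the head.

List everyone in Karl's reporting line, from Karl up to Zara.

Karl -> Mei -> Zara

Karl reports to Mei. Mei reports to Zara. Zara is at the top.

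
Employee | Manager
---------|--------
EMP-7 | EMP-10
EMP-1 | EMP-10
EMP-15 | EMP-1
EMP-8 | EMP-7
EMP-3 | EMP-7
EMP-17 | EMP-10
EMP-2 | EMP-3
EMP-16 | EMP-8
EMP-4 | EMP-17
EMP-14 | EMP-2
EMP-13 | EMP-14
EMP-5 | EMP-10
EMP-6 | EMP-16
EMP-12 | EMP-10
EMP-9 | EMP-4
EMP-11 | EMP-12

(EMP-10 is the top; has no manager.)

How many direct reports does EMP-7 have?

2

EMP-7 directly manages EMP-8, EMP-3. That is 2 direct reports.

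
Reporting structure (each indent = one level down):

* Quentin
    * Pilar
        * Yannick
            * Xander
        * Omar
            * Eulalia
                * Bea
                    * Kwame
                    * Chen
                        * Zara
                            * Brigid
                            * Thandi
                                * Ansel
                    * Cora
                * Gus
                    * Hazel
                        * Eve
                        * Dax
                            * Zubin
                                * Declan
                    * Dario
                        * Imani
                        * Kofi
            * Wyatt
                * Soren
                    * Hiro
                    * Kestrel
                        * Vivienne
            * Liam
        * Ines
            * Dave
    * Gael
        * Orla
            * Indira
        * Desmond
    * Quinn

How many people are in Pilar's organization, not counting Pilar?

29

Pilar directly manages Yannick, Omar, Ines. Under Yannick: Xander (1). Under Omar: Liam, Wyatt, Soren, Kestrel, Vivienne, Hiro, Eulalia, Gus, Dario, Kofi, Imani, Hazel, Dax, Zubin, Declan, Eve, Bea, Cora, Chen, Zara, Thandi, Ansel, Brigid, Kwame (24). Under Ines: Dave (1). So Pilar's organization is 3 direct reports plus everyone under them: 2 + 25 + 2 = 29.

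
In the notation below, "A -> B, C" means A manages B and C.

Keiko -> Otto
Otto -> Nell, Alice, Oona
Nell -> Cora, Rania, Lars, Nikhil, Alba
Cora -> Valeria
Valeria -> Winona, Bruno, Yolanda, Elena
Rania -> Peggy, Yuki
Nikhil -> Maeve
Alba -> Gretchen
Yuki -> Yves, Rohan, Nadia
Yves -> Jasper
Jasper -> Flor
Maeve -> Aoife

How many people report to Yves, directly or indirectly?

Yves directly manages Jasper. Under Jasper: Flor (1). That's 2 in total.

2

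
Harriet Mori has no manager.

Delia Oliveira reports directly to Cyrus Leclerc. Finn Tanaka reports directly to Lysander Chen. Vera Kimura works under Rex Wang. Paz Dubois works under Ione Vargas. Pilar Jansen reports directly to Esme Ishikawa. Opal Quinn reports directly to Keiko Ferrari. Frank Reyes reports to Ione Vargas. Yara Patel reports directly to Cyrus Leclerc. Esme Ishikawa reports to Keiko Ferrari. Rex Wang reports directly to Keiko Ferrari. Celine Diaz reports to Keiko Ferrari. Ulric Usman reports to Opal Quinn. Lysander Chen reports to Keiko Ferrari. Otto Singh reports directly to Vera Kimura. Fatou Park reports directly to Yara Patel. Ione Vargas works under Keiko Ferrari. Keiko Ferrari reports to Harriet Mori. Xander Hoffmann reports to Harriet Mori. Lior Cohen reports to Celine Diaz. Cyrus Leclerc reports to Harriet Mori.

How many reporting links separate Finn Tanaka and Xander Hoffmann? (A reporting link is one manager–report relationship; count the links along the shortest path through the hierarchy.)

4

Finn Tanaka is 3 levels below Harriet Mori, and Xander Hoffmann is 1 level below Harriet Mori (their lowest common manager). The shortest path runs up from Finn Tanaka to Harriet Mori and back down to Xander Hoffmann: 3 + 1 = 4 links.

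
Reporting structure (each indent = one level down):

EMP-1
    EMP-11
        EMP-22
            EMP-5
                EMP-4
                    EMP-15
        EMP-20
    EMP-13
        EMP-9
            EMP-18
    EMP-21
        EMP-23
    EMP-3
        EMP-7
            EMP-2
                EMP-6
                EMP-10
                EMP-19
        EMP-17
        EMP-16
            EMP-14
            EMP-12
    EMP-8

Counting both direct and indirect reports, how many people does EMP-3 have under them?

9

EMP-3 directly manages EMP-7, EMP-17, EMP-16. Under EMP-7: EMP-2, EMP-19, EMP-10, EMP-6 (4). EMP-17 has no reports. Under EMP-16: EMP-12, EMP-14 (2). So EMP-3's organization is 3 direct reports plus everyone under them: 5 + 1 + 3 = 9.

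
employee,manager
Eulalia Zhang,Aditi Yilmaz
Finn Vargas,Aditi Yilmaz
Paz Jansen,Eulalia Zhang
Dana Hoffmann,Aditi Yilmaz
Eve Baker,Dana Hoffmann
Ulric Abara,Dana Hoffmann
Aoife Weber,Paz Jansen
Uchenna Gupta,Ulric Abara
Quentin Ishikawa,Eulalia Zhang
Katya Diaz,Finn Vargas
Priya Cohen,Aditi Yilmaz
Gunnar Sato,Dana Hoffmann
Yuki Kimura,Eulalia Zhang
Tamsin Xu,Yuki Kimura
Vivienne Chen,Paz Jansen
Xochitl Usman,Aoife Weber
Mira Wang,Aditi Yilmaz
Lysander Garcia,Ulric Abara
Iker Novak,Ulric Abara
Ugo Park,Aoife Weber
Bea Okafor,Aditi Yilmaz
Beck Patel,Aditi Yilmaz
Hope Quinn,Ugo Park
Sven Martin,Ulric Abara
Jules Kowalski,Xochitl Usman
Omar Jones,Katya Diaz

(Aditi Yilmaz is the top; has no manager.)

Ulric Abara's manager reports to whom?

Ulric Abara reports to Dana Hoffmann, and Dana Hoffmann reports to Aditi Yilmaz. So Ulric Abara's skip-level manager is Aditi Yilmaz.

Aditi Yilmaz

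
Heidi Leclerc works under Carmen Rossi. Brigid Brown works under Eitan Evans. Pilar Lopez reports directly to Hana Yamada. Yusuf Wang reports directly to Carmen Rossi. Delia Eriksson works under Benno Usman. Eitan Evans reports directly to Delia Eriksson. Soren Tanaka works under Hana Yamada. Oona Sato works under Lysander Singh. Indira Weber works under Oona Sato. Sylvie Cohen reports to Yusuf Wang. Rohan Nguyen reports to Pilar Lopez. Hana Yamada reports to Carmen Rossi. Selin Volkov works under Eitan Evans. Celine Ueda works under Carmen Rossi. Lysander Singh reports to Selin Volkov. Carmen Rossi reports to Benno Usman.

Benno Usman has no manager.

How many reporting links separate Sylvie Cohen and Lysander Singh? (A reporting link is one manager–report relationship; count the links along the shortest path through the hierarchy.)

Sylvie Cohen is 3 levels below Benno Usman, and Lysander Singh is 4 levels below Benno Usman (their lowest common manager). The shortest path runs up from Sylvie Cohen to Benno Usman and back down to Lysander Singh: 3 + 4 = 7 links.

7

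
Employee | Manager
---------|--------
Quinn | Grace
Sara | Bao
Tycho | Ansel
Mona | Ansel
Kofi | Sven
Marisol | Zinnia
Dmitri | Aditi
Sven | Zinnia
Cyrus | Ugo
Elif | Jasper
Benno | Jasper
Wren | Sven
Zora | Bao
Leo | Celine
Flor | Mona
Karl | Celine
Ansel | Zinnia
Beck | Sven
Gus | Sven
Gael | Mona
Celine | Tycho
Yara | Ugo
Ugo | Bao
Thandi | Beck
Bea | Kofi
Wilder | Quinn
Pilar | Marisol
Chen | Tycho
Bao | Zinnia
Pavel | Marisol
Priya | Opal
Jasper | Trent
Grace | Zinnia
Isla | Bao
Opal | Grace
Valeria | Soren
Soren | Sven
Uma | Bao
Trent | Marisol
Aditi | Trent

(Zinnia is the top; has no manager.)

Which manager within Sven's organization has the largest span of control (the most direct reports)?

Direct-report counts within Sven's organization: Sven has 5; Kofi has 1; Beck has 1; Soren has 1. The largest is 5, held by Sven.

Sven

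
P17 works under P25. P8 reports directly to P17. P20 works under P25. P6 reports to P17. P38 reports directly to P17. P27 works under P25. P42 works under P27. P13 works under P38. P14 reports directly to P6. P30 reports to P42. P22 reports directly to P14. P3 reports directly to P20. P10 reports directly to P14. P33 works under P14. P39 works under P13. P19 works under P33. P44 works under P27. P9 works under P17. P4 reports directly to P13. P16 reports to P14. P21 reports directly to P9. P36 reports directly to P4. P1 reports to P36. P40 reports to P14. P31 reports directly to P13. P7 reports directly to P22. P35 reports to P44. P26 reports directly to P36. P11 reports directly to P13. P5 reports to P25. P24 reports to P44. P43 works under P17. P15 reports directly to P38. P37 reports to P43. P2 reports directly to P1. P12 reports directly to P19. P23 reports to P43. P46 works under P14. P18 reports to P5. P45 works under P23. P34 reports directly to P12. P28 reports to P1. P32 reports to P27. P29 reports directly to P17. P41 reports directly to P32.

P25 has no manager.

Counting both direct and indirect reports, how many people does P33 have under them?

3

P33 directly manages P19. Under P19: P12, P34 (2). That's 3 in total.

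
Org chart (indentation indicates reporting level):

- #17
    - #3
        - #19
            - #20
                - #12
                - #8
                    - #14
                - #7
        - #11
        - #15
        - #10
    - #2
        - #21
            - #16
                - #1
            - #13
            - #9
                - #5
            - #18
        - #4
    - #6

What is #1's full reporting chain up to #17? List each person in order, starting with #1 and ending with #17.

#1 reports to #16. #16 reports to #21. #21 reports to #2. #2 reports to #17. #17 is at the top.

#1 -> #16 -> #21 -> #2 -> #17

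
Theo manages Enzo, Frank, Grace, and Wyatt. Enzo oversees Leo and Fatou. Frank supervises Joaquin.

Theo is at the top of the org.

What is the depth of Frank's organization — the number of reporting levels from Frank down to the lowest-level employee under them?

The longest chain under Frank runs Frank → Joaquin, which is 1 level below Frank.

1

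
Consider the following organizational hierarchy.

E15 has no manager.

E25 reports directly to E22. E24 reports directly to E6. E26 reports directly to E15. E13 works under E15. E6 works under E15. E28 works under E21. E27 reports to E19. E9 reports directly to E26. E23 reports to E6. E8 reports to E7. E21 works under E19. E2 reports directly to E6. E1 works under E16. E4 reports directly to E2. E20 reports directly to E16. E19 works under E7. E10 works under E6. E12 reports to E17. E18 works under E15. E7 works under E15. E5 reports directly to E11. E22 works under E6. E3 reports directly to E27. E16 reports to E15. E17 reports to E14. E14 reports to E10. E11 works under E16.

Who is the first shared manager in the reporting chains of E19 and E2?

E15

E19's chain of managers is E7, E15. E2's chain of managers is E6, E15. The first manager that appears in both chains is E15.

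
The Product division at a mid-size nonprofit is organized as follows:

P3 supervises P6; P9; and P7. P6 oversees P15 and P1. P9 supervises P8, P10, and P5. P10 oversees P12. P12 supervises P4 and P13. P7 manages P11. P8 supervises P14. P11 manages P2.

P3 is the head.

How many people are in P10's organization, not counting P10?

P10 directly manages P12. Under P12: P13, P4 (2). That's 3 in total.

3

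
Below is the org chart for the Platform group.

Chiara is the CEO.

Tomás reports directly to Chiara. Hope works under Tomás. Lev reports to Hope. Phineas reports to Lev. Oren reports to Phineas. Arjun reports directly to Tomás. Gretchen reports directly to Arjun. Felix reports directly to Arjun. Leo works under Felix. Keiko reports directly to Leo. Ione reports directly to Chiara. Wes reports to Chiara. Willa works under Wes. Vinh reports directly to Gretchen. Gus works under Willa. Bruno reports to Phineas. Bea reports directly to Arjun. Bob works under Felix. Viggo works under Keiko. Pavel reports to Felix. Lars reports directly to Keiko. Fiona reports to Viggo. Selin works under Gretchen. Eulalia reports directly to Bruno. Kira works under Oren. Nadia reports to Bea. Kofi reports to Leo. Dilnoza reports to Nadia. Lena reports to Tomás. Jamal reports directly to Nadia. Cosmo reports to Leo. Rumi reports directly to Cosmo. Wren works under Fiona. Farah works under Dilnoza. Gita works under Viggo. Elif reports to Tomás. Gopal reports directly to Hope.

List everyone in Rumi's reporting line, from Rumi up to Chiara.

Rumi reports to Cosmo. Cosmo reports to Leo. Leo reports to Felix. Felix reports to Arjun. Arjun reports to Tomás. Tomás reports to Chiara. Chiara is at the top.

Rumi -> Cosmo -> Leo -> Felix -> Arjun -> Tomás -> Chiara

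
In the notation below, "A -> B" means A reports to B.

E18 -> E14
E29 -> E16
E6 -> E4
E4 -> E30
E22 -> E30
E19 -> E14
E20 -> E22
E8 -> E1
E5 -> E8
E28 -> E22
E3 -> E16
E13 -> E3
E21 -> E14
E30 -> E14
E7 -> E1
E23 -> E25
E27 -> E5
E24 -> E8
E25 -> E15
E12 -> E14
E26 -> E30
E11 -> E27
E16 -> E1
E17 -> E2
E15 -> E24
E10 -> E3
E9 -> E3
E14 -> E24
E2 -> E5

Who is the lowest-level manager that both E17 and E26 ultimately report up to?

E8

E17's chain of managers is E2, E5, E8, E1. E26's chain of managers is E30, E14, E24, E8, E1. The first manager that appears in both chains is E8.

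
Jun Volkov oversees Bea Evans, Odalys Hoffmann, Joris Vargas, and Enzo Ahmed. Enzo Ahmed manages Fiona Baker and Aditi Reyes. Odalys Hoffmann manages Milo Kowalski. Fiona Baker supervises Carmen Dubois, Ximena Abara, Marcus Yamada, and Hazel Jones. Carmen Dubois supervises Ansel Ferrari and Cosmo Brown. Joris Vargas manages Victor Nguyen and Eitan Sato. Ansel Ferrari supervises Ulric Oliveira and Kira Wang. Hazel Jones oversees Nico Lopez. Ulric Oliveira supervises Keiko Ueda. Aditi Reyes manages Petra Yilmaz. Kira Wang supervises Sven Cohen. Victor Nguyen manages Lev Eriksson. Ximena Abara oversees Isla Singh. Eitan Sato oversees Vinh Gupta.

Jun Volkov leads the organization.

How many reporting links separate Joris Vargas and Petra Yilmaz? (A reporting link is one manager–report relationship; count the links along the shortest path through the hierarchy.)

4

Joris Vargas is 1 level below Jun Volkov, and Petra Yilmaz is 3 levels below Jun Volkov (their lowest common manager). The shortest path runs up from Joris Vargas to Jun Volkov and back down to Petra Yilmaz: 1 + 3 = 4 links.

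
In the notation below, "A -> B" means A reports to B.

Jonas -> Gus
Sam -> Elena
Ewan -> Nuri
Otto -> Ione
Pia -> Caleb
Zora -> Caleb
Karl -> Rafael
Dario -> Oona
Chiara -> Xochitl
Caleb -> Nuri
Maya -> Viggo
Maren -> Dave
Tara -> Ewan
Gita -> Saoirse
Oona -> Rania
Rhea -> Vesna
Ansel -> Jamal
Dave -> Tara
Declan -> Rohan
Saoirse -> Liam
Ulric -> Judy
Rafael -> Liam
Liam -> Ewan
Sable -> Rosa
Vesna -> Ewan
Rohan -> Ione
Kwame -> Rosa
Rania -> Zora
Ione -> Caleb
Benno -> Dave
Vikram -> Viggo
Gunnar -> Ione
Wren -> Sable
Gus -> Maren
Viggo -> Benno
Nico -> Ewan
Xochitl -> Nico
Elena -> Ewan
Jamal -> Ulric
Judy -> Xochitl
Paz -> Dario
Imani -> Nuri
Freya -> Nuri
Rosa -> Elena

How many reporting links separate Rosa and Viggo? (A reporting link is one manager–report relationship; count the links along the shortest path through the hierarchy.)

Rosa is 2 levels below Ewan, and Viggo is 4 levels below Ewan (their lowest common manager). The shortest path runs up from Rosa to Ewan and back down to Viggo: 2 + 4 = 6 links.

6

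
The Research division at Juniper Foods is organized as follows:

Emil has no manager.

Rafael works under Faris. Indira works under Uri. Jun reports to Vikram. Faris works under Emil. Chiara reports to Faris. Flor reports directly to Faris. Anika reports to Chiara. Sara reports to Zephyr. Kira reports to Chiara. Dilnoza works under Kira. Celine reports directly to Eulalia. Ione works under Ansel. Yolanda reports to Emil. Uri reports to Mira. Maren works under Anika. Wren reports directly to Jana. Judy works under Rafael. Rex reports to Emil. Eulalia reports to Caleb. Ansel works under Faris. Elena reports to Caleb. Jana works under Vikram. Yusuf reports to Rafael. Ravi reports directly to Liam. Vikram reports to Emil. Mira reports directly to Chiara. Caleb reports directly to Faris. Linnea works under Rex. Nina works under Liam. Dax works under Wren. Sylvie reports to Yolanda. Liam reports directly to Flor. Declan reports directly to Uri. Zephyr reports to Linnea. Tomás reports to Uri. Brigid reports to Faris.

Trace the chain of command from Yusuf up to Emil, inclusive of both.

Yusuf reports to Rafael. Rafael reports to Faris. Faris reports to Emil. Emil is at the top.

Yusuf -> Rafael -> Faris -> Emil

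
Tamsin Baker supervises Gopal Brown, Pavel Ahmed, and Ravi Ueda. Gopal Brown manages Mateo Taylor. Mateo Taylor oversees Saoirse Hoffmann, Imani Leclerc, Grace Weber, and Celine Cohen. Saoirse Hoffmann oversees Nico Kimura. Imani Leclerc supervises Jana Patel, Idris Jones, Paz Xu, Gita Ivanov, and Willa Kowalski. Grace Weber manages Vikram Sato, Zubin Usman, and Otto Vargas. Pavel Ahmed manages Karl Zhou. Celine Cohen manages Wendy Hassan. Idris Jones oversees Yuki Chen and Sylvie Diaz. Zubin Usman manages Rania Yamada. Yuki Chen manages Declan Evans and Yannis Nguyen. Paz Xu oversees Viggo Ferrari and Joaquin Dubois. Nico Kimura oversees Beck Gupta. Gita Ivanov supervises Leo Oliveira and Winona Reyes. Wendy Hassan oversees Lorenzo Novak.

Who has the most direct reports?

Direct-report counts: Tamsin Baker has 3; Pavel Ahmed has 1; Gopal Brown has 1; Mateo Taylor has 4; Celine Cohen has 1; Wendy Hassan has 1; Grace Weber has 3; Zubin Usman has 1; Imani Leclerc has 5; Gita Ivanov has 2; Paz Xu has 2; Idris Jones has 2; Yuki Chen has 2; Saoirse Hoffmann has 1; Nico Kimura has 1. The largest is 5, held by Imani Leclerc.

Imani Leclerc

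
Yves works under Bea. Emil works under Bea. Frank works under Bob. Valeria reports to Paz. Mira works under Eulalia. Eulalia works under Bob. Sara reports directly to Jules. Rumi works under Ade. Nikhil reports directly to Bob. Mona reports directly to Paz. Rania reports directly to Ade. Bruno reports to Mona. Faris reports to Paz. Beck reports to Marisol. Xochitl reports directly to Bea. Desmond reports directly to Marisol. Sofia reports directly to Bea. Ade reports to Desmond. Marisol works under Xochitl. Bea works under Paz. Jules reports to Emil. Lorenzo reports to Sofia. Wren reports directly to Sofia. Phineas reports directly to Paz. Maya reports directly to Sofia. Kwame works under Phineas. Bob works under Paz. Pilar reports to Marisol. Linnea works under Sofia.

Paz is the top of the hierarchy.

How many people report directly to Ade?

Ade directly manages Rania, Rumi. That is 2 direct reports.

2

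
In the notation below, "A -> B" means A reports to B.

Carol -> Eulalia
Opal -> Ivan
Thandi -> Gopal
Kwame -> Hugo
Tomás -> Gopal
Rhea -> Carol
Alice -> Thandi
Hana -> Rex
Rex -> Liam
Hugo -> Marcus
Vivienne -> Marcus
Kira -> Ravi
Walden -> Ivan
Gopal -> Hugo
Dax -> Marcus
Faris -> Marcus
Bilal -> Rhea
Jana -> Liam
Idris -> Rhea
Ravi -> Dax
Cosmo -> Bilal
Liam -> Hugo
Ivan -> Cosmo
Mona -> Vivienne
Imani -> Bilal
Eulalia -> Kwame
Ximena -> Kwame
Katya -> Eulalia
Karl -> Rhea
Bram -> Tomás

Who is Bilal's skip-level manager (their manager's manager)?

Bilal reports to Rhea, and Rhea reports to Carol. So Bilal's skip-level manager is Carol.

Carol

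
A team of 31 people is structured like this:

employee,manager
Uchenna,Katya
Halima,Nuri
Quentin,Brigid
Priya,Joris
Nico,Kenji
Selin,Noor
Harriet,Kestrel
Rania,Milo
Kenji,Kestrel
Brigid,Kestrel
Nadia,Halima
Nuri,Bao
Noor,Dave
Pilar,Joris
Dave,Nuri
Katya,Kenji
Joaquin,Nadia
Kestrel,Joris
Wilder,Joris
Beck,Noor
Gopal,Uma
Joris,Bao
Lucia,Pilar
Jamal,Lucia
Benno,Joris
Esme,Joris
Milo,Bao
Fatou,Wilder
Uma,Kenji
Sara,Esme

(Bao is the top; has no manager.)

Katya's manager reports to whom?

Katya reports to Kenji, and Kenji reports to Kestrel. So Katya's skip-level manager is Kestrel.

Kestrel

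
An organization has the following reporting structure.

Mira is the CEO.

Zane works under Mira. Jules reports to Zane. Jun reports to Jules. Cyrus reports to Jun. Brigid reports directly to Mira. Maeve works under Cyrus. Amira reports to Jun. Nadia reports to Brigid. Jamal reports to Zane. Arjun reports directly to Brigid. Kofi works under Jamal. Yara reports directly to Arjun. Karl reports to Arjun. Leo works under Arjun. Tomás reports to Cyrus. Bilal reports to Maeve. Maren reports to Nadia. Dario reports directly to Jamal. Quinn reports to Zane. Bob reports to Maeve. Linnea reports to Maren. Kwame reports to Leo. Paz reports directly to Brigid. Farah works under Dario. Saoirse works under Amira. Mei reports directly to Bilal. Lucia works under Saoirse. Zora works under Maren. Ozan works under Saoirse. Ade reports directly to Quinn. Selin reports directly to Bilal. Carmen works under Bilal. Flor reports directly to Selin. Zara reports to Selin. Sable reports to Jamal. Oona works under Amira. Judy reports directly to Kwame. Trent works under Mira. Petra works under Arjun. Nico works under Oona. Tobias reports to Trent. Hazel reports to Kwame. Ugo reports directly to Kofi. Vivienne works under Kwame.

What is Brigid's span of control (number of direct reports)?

Brigid directly manages Nadia, Arjun, Paz. That is 3 direct reports.

3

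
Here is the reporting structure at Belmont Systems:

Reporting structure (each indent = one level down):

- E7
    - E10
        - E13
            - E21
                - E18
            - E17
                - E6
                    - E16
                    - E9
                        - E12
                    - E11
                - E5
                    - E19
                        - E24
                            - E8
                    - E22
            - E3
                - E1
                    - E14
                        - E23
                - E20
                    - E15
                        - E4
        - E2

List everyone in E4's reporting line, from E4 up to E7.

E4 -> E15 -> E20 -> E3 -> E13 -> E10 -> E7

E4 reports to E15. E15 reports to E20. E20 reports to E3. E3 reports to E13. E13 reports to E10. E10 reports to E7. E7 is at the top.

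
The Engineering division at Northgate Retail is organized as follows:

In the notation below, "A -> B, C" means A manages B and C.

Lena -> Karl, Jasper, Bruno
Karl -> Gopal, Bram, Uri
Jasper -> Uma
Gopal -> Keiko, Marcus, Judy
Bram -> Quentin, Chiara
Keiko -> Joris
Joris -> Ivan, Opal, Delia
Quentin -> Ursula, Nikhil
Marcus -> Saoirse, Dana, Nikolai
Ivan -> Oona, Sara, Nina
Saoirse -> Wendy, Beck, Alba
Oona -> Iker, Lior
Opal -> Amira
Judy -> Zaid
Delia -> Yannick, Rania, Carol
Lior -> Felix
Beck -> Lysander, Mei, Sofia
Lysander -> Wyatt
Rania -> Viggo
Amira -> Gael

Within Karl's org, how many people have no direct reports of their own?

20

The people in Karl's organization with no one reporting to them are Uri, Chiara, Nikhil, Ursula, Zaid, Nikolai, Dana, Alba, Sofia, Mei, Wyatt, Wendy, Carol, Viggo, Yannick, Gael, Nina, Sara, Felix, Iker. That is 20.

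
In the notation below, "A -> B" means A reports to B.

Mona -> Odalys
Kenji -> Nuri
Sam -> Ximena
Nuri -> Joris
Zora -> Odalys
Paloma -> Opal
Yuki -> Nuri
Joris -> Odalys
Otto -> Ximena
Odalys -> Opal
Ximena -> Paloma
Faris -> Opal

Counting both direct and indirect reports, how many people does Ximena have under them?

Ximena directly manages Otto, Sam. Otto has no reports. Sam has no reports. So Ximena's organization is 2 direct reports plus everyone under them: 1 + 1 = 2.

2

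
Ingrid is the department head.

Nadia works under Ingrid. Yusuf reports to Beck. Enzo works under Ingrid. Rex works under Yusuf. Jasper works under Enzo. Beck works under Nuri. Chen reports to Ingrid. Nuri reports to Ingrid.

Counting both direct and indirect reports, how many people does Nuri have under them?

Nuri directly manages Beck. Under Beck: Yusuf, Rex (2). That's 3 in total.

3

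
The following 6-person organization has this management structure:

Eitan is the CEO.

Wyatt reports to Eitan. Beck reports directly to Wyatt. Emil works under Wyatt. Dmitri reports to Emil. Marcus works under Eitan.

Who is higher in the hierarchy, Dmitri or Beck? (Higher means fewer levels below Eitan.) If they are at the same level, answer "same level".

Beck

Dmitri is 3 levels below Eitan; Beck is 2. Beck is higher.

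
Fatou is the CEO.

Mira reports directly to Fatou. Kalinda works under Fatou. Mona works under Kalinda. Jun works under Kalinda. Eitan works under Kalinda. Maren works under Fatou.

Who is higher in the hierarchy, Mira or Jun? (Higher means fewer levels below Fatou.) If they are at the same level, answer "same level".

Mira is 1 level below Fatou; Jun is 2. Mira is higher.

Mira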